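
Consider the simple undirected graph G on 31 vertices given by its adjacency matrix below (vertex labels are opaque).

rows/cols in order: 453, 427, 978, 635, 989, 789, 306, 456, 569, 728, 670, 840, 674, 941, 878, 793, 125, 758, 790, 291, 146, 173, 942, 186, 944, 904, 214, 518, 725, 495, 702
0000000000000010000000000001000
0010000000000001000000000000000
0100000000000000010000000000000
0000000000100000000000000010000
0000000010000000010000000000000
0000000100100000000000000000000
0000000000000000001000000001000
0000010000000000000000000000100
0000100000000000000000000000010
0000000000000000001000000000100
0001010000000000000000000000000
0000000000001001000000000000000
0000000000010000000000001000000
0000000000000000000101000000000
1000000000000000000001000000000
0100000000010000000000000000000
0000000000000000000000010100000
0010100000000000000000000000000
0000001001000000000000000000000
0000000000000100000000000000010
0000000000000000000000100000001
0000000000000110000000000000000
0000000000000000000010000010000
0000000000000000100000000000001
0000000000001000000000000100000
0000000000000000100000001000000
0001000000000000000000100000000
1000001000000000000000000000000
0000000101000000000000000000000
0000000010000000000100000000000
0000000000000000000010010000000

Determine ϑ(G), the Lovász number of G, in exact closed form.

Vertex 453 has 2 neighbors: 878, 518.
N(495) = {569, 291}, |N(495)| = 2.
N(904) = {125, 944}, |N(904)| = 2.
N(989) = {569, 758}, |N(989)| = 2.
Every vertex has degree 2 (N=31); a single 31-cycle (edge-transitive).
The 16 distinct eigenvalues: [2.0, 1.95906, 1.837916, 1.641527, 1.377934, 1.057928, 0.694611, 0.302856, -0.101298, -0.501305, -0.880788, -1.224212, -1.517516, -1.748693, -1.908279, -1.989739].
Lovász: ϑ = −31(-2*cos(pi/31))/(2+-(-1)*2*cos(pi/31)) = 31*cos(pi/31)/(cos(pi/31) + 1).
≈ 15.4601350 (to 7 d.p.).
15 ≤ 31*cos(pi/31)/(cos(pi/31) + 1) ≤ 16: both strict.

31*cos(pi/31)/(cos(pi/31) + 1)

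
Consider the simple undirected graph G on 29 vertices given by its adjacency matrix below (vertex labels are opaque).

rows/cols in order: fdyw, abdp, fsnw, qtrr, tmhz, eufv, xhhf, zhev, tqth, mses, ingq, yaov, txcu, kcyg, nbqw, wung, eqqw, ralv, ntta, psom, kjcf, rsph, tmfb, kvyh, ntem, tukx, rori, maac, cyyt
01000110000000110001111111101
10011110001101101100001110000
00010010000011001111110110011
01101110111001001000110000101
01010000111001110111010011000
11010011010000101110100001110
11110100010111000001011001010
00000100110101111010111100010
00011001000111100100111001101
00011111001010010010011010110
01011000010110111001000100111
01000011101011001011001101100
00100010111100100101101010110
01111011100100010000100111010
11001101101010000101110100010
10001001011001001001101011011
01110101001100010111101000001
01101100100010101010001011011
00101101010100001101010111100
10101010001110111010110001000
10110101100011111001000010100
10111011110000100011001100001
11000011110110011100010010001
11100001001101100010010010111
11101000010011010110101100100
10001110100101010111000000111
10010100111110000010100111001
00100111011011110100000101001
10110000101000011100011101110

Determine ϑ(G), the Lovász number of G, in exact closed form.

Vertex ralv has 14 neighbors: abdp, fsnw, tmhz, eufv, tqth, txcu, nbqw, eqqw, ntta, tmfb, ntem, tukx, maac, cyyt.
N(eqqw) = {abdp, fsnw, qtrr, eufv, zhev, ingq, yaov, wung, ralv, ntta, psom, kjcf, tmfb, cyyt}, |N(eqqw)| = 14.
Vertex cyyt has 14 neighbors: fdyw, fsnw, qtrr, tqth, ingq, wung, eqqw, ralv, rsph, tmfb, kvyh, tukx, rori, maac.
deg(nbqw) = 14; N(nbqw) = {fdyw, abdp, tmhz, eufv, zhev, tqth, ingq, txcu, ralv, psom, kjcf, rsph, kvyh, maac}.
Regular of degree 14 on 29 vertices: SR(29,14,6,7) — a Paley graph.
Distinct eigenvalues (to 4 d.p.): [14.0, 2.1926, -3.1926].
λ_max=14, λ_min=-sqrt(29)/2 - 1/2; ϑ = −29·λ_min/(λ_max−λ_min) = sqrt(29).
Numerically 5.3851648.

sqrt(29)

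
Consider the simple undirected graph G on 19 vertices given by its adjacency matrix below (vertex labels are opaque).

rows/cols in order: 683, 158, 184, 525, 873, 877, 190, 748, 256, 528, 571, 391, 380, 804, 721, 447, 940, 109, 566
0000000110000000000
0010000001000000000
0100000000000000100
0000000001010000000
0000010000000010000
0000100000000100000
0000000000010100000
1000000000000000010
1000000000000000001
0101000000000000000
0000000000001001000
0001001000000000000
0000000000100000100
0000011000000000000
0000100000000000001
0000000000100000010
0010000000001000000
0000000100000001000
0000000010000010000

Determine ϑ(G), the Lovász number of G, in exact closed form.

19*cos(pi/19)/(cos(pi/19) + 1)

N(380) = {571, 940}, |N(380)| = 2.
N(721) = {873, 566}, |N(721)| = 2.
N(877) = {873, 804}, |N(877)| = 2.
deg(525) = 2; N(525) = {528, 391}.
Regular of degree 2 on 19 vertices: this is C_{19}, the 19-cycle.
spec(A) ≈ [2.0, 1.892, 1.578, 1.094, 0.491, -0.165, -0.803, -1.355, -1.759, -1.973] (distinct, 3 d.p.).
−19·(-2*cos(pi/19)) / ((2)−(-2*cos(pi/19))) = 19*cos(pi/19)/(cos(pi/19) + 1) = ϑ(G).
≈ 9.43477137 (to 8 d.p.).
9 ≤ 19*cos(pi/19)/(cos(pi/19) + 1) ≤ 10: both strict.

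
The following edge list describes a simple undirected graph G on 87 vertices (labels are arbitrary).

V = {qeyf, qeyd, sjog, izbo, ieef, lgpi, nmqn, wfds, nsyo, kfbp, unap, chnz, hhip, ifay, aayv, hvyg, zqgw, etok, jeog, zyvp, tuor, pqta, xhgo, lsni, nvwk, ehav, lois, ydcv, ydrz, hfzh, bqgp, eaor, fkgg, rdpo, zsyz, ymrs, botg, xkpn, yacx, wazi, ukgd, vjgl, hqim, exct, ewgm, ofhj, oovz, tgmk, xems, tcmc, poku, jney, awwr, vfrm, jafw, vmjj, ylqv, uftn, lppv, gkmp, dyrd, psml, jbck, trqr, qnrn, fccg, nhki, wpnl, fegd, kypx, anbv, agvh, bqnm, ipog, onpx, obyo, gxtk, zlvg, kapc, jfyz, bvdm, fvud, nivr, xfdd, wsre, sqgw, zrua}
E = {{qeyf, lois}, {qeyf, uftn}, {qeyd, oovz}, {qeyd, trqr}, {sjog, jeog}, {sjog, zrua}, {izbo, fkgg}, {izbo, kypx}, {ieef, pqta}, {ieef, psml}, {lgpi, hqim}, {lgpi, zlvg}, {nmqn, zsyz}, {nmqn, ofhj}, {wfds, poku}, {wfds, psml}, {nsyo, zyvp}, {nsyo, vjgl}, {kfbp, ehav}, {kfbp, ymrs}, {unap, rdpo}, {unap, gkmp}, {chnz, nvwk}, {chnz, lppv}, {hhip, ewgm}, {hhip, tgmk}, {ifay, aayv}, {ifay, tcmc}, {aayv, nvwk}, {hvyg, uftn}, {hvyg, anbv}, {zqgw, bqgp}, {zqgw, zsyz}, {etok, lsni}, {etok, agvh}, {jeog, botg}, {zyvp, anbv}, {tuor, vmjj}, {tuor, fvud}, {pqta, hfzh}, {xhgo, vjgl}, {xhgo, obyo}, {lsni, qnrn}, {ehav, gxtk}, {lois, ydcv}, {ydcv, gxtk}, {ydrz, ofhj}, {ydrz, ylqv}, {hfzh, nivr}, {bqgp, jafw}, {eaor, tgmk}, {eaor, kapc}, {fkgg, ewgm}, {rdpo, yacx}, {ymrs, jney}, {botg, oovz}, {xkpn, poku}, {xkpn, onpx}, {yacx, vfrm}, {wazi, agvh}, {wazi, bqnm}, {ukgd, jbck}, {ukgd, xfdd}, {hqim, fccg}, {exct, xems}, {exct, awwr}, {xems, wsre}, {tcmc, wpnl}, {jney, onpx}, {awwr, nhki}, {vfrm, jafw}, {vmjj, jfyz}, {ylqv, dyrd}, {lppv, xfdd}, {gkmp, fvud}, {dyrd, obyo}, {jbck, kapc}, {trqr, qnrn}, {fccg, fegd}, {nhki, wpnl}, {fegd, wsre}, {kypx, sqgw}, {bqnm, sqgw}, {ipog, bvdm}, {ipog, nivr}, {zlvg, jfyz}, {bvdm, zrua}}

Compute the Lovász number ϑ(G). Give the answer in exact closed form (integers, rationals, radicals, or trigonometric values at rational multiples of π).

deg(jeog) = 2; N(jeog) = {sjog, botg}.
deg(ukgd) = 2; N(ukgd) = {jbck, xfdd}.
deg(nsyo) = 2; N(nsyo) = {zyvp, vjgl}.
deg(xkpn) = 2; N(xkpn) = {poku, onpx}.
87-vertex 2-regular graph: the odd cycle C_{87}.
The 44 distinct eigenvalues: [2.0, 1.99479, 1.97917, 1.95324, 1.91713, 1.87102, 1.81515, 1.74982, 1.67537, 1.59219, 1.5007, 1.40139, 1.29477, 1.18141, 1.06188, 0.93682, 0.80687, 0.67272, 0.53506, 0.39461, 0.2521, 0.10828, -0.03611, -0.18031, -0.32356, -0.46513, -0.60428, -0.74028, -0.87241, -1.0, -1.12237, -1.2389, -1.34896, -1.45199, -1.54745, -1.63484, -1.71371, -1.78365, -1.84429, -1.89531, -1.93645, -1.96749, -1.98828, -1.9987].
With N=87: ϑ(G) = 87·(-(-1)*2*cos(pi/87))/(2−(-2*cos(pi/87))) = 87*cos(pi/87)/(cos(pi/87) + 1).
= 43.4858165… (decimal).
Sandwich: α(G)=43 ≤ ϑ(G)=87*cos(pi/87)/(cos(pi/87) + 1) ≤ χ(Ḡ)=44 (both strict).

87*cos(pi/87)/(cos(pi/87) + 1)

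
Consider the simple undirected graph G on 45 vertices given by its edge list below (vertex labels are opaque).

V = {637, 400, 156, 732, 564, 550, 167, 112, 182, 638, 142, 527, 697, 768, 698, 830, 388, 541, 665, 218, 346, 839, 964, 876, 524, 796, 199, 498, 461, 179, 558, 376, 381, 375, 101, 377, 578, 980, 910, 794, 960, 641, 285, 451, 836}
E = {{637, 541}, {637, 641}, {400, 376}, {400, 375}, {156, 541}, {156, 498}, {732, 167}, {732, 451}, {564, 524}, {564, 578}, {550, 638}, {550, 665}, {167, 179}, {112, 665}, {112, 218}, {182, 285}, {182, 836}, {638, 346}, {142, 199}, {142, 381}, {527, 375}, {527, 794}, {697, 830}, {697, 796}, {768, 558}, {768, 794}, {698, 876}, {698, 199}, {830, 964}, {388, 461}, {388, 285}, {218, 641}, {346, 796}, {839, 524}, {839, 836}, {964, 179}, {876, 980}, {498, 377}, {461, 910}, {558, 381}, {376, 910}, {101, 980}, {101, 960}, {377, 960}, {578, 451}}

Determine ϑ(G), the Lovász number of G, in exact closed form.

N(400) = {376, 375}, |N(400)| = 2.
N(964) = {830, 179}, |N(964)| = 2.
deg(641) = 2; N(641) = {637, 218}.
deg(218) = 2; N(218) = {112, 641}.
45-vertex 2-regular graph: the odd cycle C_{45}.
spec(A) ≈ [2.0, 1.980536, 1.922523, 1.827091, 1.696096, 1.532089, 1.338261, 1.118386, 0.876742, 0.618034, 0.347296, 0.069799, -0.209057, -0.483844, -0.749213, -1.0, -1.231323, -1.43868, -1.618034, -1.765895, -1.879385, -1.956295, -1.995128] (distinct, 6 d.p.).
With N=45: ϑ(G) = 45·(-(-1)*2*cos(pi/45))/(2−(-2*cos(pi/45))) = 45*cos(pi/45)/(cos(pi/45) + 1).
ϑ(G) ≈ 22.472562.
α=22, χ(Ḡ)=23; ϑ=45*cos(pi/45)/(cos(pi/45) + 1) lies between (both strict).

45*cos(pi/45)/(cos(pi/45) + 1)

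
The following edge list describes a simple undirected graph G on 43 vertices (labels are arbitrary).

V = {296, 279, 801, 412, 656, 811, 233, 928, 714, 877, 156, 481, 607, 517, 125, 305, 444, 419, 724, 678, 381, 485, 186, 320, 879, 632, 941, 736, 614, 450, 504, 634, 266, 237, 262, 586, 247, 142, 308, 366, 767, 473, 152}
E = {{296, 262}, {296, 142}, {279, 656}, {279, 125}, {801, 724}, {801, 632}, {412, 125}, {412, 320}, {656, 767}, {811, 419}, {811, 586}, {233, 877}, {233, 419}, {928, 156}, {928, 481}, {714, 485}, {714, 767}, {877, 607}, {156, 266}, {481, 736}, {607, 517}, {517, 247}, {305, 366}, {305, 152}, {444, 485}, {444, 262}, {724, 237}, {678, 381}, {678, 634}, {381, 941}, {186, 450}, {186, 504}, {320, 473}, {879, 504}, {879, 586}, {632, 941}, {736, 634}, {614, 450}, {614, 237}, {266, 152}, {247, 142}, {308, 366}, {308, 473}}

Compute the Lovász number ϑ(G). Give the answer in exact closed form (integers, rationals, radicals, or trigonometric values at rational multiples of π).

N(517) = {607, 247}, |N(517)| = 2.
N(308) = {366, 473}, |N(308)| = 2.
deg(125) = 2; N(125) = {279, 412}.
deg(366) = 2; N(366) = {305, 308}.
43-vertex 2-regular graph: connected 2-regular on 43 ⇒ C_{43}.
Distinct eigenvalues (to 3 d.p.): [2.0, 1.979, 1.915, 1.811, 1.668, 1.49, 1.279, 1.042, 0.782, 0.506, 0.219, -0.073, -0.363, -0.646, -0.914, -1.164, -1.388, -1.583, -1.744, -1.868, -1.952, -1.995].
ϑ = −N·λ_min/(λ_max−λ_min) = −43·(-2*cos(pi/43))/(2−(-2*cos(pi/43))) = 43*cos(pi/43)/(cos(pi/43) + 1).
ϑ(G) ≈ 21.47128.
α=21, χ(Ḡ)=22; ϑ=43*cos(pi/43)/(cos(pi/43) + 1) lies between (both strict).

43*cos(pi/43)/(cos(pi/43) + 1)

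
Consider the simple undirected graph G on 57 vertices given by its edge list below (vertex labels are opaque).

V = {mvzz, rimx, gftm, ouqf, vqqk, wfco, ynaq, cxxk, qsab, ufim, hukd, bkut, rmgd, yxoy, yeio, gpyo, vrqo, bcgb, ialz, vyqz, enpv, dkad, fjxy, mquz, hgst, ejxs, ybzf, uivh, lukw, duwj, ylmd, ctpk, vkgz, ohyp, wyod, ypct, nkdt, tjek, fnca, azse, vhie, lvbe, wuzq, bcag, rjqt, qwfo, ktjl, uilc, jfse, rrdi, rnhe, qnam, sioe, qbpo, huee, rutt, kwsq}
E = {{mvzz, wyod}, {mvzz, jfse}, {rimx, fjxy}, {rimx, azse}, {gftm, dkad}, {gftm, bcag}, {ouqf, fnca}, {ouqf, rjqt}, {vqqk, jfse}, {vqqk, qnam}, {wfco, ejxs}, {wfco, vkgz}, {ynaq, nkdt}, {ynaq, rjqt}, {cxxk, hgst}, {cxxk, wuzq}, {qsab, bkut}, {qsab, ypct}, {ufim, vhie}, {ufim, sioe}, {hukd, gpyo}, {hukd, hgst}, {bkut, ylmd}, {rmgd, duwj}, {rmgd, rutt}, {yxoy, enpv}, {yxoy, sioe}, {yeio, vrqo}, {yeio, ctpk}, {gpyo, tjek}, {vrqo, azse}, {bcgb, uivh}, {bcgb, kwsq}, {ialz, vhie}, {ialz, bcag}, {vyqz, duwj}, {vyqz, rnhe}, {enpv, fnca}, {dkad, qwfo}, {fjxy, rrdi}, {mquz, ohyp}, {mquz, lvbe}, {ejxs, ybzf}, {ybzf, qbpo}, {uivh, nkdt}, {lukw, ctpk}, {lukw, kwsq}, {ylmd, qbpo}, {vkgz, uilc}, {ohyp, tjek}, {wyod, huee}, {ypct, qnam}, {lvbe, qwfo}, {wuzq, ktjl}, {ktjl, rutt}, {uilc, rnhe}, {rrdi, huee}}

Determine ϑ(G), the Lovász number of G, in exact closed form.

57*cos(pi/57)/(cos(pi/57) + 1)

N(yeio) = {vrqo, ctpk}, |N(yeio)| = 2.
deg(wuzq) = 2; N(wuzq) = {cxxk, ktjl}.
deg(uilc) = 2; N(uilc) = {vkgz, rnhe}.
deg(uivh) = 2; N(uivh) = {bcgb, nkdt}.
Every vertex has degree 2 (N=57); a single 57-cycle (edge-transitive).
Distinct eigenvalues (to 4 d.p.): [2.0, 1.9879, 1.9516, 1.8916, 1.8087, 1.7038, 1.5783, 1.4336, 1.2714, 1.0939, 0.9031, 0.7013, 0.491, 0.2747, 0.0551, -0.1652, -0.3834, -0.597, -0.8034, -1.0, -1.1845, -1.3546, -1.5082, -1.6436, -1.7589, -1.853, -1.9245, -1.9727, -1.997].
−57·(-2*cos(pi/57)) / ((2)−(-2*cos(pi/57))) = 57*cos(pi/57)/(cos(pi/57) + 1) = ϑ(G).
≈ 28.47835 (to 5 d.p.).
28 ≤ 57*cos(pi/57)/(cos(pi/57) + 1) ≤ 29: both strict.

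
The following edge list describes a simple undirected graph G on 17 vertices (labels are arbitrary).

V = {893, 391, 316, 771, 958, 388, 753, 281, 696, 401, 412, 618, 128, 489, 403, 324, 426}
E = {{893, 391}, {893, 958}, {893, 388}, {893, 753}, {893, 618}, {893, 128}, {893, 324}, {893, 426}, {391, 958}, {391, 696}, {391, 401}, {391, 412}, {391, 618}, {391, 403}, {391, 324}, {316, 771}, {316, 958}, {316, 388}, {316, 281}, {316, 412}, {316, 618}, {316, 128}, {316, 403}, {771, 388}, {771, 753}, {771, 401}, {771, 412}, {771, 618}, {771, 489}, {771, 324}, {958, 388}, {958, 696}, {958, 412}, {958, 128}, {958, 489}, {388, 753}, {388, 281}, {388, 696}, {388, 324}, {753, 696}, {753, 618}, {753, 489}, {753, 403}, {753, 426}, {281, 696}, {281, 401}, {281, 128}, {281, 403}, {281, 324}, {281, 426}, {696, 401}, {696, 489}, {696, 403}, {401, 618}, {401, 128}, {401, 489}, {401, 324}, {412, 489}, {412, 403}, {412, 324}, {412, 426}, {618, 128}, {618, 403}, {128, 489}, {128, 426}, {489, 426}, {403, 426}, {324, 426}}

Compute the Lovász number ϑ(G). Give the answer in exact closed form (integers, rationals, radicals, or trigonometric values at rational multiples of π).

sqrt(17)

N(316) = {771, 958, 388, 281, 412, 618, 128, 403}, |N(316)| = 8.
deg(753) = 8; N(753) = {893, 771, 388, 696, 618, 489, 403, 426}.
N(893) = {391, 958, 388, 753, 618, 128, 324, 426}, |N(893)| = 8.
Vertex 426 has 8 neighbors: 893, 753, 281, 412, 128, 489, 403, 324.
Regular of degree 8 on 17 vertices: strongly regular (17,8,3,4).
The 3 distinct eigenvalues: [8.0, 1.56155, -2.56155].
With N=17: ϑ(G) = 17·(-(-sqrt(17)/2 - 1/2))/(8−(-sqrt(17)/2 - 1/2)) = sqrt(17).
ϑ(G) ≈ 4.12310563.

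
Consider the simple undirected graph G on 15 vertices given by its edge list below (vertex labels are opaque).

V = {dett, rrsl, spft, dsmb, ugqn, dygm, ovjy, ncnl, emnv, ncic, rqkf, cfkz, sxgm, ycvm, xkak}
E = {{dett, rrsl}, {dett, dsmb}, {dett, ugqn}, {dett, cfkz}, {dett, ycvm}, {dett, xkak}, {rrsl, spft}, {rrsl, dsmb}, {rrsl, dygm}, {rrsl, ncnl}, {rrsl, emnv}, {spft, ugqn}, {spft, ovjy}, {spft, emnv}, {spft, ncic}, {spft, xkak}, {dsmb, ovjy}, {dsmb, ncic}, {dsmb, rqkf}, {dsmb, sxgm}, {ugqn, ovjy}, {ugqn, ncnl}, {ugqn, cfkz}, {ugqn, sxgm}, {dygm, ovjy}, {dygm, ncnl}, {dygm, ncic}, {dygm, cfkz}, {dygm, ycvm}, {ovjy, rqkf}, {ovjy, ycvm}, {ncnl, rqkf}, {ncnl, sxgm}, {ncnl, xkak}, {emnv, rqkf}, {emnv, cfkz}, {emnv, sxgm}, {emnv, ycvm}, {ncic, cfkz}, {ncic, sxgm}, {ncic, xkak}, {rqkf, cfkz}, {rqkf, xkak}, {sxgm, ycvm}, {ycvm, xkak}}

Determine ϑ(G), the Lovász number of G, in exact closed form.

5

N(sxgm) = {dsmb, ugqn, ncnl, emnv, ncic, ycvm}, |N(sxgm)| = 6.
Vertex ncnl has 6 neighbors: rrsl, ugqn, dygm, rqkf, sxgm, xkak.
Vertex emnv has 6 neighbors: rrsl, spft, rqkf, cfkz, sxgm, ycvm.
N(dett) = {rrsl, dsmb, ugqn, cfkz, ycvm, xkak}, |N(dett)| = 6.
15-vertex 6-regular graph: Kneser-type, 2-subsets of [6].
The 3 distinct eigenvalues: [6.0, 1.0, -3.0].
With N=15: ϑ(G) = 15·(-1*(-3))/(6−(-3)) = 5.
= 5.000000000… (decimal).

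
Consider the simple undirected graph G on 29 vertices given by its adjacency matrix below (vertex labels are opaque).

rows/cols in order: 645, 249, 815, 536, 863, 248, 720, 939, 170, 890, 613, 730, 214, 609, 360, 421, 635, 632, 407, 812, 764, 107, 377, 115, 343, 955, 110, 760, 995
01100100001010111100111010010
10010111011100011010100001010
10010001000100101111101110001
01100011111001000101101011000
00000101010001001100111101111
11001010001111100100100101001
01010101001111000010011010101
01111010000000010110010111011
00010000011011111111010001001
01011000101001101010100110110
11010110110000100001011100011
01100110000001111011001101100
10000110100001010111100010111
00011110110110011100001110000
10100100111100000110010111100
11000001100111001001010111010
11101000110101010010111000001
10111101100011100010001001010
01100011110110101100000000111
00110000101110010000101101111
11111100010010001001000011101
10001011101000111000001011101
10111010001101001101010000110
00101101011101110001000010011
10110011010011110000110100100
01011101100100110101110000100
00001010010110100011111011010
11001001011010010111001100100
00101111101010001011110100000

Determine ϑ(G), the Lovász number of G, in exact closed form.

N(110) = {863, 720, 890, 730, 214, 360, 407, 812, 764, 107, 377, 343, 955, 760}, |N(110)| = 14.
Vertex 377 has 14 neighbors: 645, 815, 536, 863, 720, 613, 730, 609, 635, 632, 812, 107, 110, 760.
Vertex 536 has 14 neighbors: 249, 815, 720, 939, 170, 890, 613, 609, 632, 812, 764, 377, 343, 955.
N(613) = {645, 249, 536, 248, 720, 170, 890, 360, 812, 107, 377, 115, 760, 995}, |N(613)| = 14.
G on 29 vertices is 14-regular; Paley(29): SR with (k,λ,μ)=(14,6,7).
The 3 distinct eigenvalues: [14.0, 2.193, -3.193].
−29·(-sqrt(29)/2 - 1/2) / ((14)−(-sqrt(29)/2 - 1/2)) = sqrt(29) = ϑ(G).
ϑ(G) ≈ 5.385164807.

sqrt(29)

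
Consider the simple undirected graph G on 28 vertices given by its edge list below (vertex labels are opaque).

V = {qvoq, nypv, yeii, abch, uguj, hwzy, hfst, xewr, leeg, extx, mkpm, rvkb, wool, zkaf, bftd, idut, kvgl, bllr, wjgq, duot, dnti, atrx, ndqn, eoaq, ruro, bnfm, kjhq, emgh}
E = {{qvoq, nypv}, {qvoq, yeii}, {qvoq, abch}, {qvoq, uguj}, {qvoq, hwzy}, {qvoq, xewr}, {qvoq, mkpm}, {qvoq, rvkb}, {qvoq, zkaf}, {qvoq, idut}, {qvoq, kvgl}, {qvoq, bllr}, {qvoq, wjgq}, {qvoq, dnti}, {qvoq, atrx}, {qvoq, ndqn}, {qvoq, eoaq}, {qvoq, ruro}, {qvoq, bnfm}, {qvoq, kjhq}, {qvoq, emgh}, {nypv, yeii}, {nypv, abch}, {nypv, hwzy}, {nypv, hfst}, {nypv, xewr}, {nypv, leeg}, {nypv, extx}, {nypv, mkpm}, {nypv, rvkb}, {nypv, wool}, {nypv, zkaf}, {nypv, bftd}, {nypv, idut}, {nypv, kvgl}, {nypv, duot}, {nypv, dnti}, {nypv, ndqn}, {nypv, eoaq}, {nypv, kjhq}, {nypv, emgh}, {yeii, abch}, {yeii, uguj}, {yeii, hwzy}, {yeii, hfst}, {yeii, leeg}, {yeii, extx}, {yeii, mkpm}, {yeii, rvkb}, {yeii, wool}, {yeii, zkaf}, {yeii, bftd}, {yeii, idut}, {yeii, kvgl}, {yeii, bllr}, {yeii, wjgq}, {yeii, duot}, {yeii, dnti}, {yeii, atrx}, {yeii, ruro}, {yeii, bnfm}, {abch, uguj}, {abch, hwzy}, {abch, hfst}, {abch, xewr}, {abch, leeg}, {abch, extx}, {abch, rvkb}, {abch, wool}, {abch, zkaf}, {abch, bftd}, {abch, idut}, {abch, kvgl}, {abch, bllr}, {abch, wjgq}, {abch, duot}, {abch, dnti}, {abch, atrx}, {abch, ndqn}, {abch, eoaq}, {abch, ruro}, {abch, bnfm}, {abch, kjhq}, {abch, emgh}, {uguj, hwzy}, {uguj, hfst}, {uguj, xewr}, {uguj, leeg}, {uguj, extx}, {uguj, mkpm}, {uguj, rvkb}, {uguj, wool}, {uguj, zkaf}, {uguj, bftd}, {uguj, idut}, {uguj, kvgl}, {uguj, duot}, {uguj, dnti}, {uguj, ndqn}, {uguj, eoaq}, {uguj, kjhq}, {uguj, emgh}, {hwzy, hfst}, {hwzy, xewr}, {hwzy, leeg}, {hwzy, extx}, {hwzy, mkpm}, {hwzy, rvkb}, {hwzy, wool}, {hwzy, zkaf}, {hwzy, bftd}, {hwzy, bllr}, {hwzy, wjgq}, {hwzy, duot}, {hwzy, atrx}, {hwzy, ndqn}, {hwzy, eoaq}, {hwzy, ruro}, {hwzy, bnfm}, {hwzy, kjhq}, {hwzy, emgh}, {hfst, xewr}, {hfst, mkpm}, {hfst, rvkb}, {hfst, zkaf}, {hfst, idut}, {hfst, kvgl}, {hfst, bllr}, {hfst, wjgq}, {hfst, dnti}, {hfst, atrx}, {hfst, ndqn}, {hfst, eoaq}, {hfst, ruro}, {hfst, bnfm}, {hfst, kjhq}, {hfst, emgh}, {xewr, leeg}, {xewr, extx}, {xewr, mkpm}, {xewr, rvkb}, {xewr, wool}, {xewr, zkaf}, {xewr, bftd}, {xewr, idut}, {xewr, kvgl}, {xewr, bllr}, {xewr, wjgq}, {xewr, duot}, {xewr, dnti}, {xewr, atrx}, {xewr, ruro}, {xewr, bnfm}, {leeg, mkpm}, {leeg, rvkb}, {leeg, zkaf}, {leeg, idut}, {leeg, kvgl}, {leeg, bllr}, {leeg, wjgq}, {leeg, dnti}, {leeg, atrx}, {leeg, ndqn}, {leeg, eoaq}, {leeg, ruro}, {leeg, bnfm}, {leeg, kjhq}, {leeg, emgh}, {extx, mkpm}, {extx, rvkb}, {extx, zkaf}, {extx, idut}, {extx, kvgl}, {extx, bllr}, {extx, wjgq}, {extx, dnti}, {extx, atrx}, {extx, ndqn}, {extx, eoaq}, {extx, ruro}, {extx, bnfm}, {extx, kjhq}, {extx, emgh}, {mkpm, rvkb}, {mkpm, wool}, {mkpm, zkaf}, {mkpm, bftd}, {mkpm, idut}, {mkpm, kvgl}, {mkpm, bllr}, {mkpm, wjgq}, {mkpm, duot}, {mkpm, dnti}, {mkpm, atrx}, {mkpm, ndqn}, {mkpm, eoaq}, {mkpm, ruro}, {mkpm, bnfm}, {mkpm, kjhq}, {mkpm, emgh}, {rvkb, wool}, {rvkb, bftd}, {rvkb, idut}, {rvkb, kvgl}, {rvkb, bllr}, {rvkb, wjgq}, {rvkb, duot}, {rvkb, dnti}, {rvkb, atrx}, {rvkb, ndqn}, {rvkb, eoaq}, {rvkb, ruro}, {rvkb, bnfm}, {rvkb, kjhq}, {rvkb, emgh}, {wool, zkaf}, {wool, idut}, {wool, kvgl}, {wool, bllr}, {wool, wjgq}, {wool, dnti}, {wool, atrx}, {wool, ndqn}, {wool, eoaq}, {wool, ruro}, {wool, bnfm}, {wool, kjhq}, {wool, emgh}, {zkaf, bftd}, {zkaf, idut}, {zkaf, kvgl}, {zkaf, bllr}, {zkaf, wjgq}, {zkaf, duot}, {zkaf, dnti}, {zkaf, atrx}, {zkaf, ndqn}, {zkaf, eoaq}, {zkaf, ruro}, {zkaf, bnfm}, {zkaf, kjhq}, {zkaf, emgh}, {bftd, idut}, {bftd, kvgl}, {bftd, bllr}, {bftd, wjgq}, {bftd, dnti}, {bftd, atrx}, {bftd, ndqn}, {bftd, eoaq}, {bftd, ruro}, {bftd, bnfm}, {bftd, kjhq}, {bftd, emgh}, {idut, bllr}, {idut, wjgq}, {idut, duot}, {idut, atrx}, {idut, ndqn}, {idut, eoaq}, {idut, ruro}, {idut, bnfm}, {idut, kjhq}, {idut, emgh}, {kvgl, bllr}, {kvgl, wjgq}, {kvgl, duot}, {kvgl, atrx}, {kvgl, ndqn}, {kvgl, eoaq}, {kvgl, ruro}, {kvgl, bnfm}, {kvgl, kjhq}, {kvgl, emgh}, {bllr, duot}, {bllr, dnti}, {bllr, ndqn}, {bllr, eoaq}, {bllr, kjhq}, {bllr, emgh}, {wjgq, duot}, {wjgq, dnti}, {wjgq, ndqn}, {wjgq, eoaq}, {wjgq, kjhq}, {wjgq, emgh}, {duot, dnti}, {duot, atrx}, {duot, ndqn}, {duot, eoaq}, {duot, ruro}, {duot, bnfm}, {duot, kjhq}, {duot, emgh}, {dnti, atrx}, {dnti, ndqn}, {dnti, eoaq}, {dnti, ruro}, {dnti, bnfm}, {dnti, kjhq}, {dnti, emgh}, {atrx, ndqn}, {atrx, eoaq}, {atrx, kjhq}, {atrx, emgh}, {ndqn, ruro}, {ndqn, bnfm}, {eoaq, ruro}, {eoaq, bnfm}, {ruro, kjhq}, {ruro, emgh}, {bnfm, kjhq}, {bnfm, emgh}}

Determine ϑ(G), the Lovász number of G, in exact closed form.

Vertex eoaq has 22 neighbors: qvoq, nypv, abch, uguj, hwzy, hfst, leeg, extx, mkpm, rvkb, wool, zkaf, bftd, idut, kvgl, bllr, wjgq, duot, dnti, atrx, ruro, bnfm.
N(xewr) = {qvoq, nypv, abch, uguj, hwzy, hfst, leeg, extx, mkpm, rvkb, wool, zkaf, bftd, idut, kvgl, bllr, wjgq, duot, dnti, atrx, ruro, bnfm}, |N(xewr)| = 22.
N(extx) = {nypv, yeii, abch, uguj, hwzy, xewr, mkpm, rvkb, zkaf, idut, kvgl, bllr, wjgq, dnti, atrx, ndqn, eoaq, ruro, bnfm, kjhq, emgh}, |N(extx)| = 21.
N(wjgq) = {qvoq, yeii, abch, hwzy, hfst, xewr, leeg, extx, mkpm, rvkb, wool, zkaf, bftd, idut, kvgl, duot, dnti, ndqn, eoaq, kjhq, emgh}, |N(wjgq)| = 21.
Complete 6-partite, parts [7, 7, 6, 4, 2, 2]: perfect, ϑ = α = 7.
= 7.000000000… (decimal).
Sandwich: α(G)=7 ≤ ϑ(G)=7 ≤ χ(Ḡ)=7 (collapsed).

7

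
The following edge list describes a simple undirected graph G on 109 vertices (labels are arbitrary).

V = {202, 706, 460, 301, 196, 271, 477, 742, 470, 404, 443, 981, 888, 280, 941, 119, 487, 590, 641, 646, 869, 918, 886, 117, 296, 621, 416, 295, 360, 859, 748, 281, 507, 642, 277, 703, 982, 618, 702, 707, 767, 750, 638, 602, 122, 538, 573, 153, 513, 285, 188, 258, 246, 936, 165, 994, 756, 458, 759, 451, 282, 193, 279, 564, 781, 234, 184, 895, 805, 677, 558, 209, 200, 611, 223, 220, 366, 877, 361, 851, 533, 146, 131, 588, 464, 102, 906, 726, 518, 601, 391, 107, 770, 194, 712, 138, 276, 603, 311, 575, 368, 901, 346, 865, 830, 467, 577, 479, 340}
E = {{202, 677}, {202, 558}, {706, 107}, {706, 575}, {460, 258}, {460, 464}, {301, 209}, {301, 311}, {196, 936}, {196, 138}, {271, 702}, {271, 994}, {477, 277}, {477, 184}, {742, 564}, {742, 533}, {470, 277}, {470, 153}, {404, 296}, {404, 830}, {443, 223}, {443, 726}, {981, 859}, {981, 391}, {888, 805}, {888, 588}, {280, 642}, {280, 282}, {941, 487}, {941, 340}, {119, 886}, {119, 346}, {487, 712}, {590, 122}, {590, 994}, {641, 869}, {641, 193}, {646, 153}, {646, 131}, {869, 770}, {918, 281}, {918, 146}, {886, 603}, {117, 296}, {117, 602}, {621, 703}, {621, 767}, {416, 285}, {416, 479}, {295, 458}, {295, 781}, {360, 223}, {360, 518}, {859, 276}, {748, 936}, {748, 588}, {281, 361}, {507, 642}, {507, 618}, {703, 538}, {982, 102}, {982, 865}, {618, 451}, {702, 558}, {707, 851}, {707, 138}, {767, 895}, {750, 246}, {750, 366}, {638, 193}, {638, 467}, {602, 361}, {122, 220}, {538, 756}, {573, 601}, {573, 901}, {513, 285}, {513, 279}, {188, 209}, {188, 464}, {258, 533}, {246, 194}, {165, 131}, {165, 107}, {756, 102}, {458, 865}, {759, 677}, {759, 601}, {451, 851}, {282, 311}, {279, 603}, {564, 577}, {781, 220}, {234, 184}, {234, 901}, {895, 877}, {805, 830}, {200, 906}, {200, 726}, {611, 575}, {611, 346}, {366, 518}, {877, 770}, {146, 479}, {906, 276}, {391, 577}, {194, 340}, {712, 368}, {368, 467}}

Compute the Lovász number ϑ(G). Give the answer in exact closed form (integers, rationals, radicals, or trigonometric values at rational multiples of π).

109*cos(pi/109)/(cos(pi/109) + 1)

Vertex 477 has 2 neighbors: 277, 184.
Vertex 646 has 2 neighbors: 153, 131.
deg(706) = 2; N(706) = {107, 575}.
deg(618) = 2; N(618) = {507, 451}.
2-regular, N=109; a single 109-cycle (edge-transitive).
spec(A) ≈ [2.0, 1.997, 1.987, 1.97, 1.947, 1.918, 1.882, 1.839, 1.791, 1.737, 1.677, 1.611, 1.54, 1.464, 1.383, 1.298, 1.208, 1.114, 1.017, 0.916, 0.812, 0.705, 0.596, 0.485, 0.372, 0.259, 0.144, 0.029, -0.086, -0.201, -0.316, -0.429, -0.541, -0.651, -0.759, -0.864, -0.967, -1.066, -1.162, -1.253, -1.341, -1.424, -1.503, -1.576, -1.645, -1.708, -1.765, -1.816, -1.861, -1.9, -1.933, -1.959, -1.979, -1.993, -1.999] (distinct, 3 d.p.).
−109·(-2*cos(pi/109)) / ((2)−(-2*cos(pi/109))) = 109*cos(pi/109)/(cos(pi/109) + 1) = ϑ(G).
= 54.4887… (decimal).
54 ≤ 109*cos(pi/109)/(cos(pi/109) + 1) ≤ 55: both strict.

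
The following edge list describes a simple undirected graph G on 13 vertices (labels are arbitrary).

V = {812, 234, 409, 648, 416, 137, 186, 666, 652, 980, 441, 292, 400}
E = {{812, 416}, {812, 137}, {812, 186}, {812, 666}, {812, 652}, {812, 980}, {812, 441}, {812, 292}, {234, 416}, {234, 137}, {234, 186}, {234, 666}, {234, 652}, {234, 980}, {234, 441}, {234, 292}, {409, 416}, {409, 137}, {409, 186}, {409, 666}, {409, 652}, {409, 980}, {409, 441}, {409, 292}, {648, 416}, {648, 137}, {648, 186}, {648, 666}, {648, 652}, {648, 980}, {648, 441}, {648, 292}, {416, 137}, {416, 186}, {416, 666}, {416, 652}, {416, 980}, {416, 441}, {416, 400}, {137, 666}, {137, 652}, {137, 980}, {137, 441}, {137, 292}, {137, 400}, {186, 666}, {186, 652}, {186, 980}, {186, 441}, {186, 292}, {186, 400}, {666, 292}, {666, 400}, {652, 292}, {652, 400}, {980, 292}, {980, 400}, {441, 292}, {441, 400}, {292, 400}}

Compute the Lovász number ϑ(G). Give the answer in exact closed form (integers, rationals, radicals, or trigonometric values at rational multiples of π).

N(292) = {812, 234, 409, 648, 137, 186, 666, 652, 980, 441, 400}, |N(292)| = 11.
N(648) = {416, 137, 186, 666, 652, 980, 441, 292}, |N(648)| = 8.
Vertex 652 has 9 neighbors: 812, 234, 409, 648, 416, 137, 186, 292, 400.
Vertex 400 has 8 neighbors: 416, 137, 186, 666, 652, 980, 441, 292.
4 parts of sizes [5, 4, 2, 2]; α(G) = 5 = ϑ (perfect).
= 5.00000… (decimal).
5 ≤ 5 ≤ 5: collapsed.

5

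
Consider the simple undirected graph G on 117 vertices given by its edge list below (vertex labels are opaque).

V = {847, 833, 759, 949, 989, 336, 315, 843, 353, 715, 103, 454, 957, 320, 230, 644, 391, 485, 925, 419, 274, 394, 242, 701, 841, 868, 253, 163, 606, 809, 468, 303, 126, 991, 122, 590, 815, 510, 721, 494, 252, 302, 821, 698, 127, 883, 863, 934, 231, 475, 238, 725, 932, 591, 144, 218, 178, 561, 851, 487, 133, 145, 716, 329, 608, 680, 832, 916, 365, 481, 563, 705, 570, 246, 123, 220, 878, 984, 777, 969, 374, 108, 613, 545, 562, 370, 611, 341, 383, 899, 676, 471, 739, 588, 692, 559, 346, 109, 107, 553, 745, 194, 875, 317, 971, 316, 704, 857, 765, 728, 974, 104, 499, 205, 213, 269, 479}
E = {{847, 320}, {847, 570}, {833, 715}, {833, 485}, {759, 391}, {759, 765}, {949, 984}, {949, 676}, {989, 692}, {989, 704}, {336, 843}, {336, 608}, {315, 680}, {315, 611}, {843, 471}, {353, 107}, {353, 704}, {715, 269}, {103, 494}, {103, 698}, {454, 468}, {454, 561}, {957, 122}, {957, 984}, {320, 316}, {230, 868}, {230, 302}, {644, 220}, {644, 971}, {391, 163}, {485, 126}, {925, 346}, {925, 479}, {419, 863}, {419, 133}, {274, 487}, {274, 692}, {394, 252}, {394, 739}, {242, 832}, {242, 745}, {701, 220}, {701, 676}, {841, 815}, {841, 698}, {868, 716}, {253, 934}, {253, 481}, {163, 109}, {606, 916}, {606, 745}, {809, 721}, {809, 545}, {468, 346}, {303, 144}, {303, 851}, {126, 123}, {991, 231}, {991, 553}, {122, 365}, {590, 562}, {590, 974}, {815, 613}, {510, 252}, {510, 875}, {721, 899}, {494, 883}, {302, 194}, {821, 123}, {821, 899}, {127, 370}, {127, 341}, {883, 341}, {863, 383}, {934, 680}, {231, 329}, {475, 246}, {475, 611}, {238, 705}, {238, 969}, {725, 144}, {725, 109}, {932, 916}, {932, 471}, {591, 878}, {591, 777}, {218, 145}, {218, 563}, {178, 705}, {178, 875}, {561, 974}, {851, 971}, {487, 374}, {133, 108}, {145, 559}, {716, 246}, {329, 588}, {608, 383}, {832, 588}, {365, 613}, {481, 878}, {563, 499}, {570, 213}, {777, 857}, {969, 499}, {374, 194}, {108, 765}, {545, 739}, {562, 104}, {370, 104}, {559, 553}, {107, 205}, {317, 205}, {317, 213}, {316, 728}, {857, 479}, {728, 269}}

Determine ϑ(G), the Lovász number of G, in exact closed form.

N(553) = {991, 559}, |N(553)| = 2.
deg(777) = 2; N(777) = {591, 857}.
deg(991) = 2; N(991) = {231, 553}.
Vertex 932 has 2 neighbors: 916, 471.
2-regular, N=117; a single 117-cycle (edge-transitive).
The 59 distinct eigenvalues: [2.0, 1.997117, 1.988475, 1.974101, 1.954034, 1.928333, 1.897073, 1.860343, 1.818249, 1.770912, 1.71847, 1.661072, 1.598886, 1.532089, 1.460875, 1.385449, 1.306028, 1.222842, 1.136129, 1.046142, 0.953137, 0.857385, 0.759161, 0.658748, 0.556435, 0.452518, 0.347296, 0.241073, 0.134155, 0.02685, -0.080532, -0.187682, -0.294291, -0.400051, -0.504658, -0.60781, -0.70921, -0.808564, -0.905588, -1.0, -1.091529, -1.179911, -1.264891, -1.346224, -1.423675, -1.497021, -1.566052, -1.630567, -1.69038, -1.74532, -1.795227, -1.839959, -1.879385, -1.913393, -1.941884, -1.964775, -1.982002, -1.993515, -1.999279].
−117·(-2*cos(pi/117)) / ((2)−(-2*cos(pi/117))) = 117*cos(pi/117)/(cos(pi/117) + 1) = ϑ(G).
Numerically 58.489454.
Sandwich: α(G)=58 ≤ ϑ(G)=117*cos(pi/117)/(cos(pi/117) + 1) ≤ χ(Ḡ)=59 (both strict).

117*cos(pi/117)/(cos(pi/117) + 1)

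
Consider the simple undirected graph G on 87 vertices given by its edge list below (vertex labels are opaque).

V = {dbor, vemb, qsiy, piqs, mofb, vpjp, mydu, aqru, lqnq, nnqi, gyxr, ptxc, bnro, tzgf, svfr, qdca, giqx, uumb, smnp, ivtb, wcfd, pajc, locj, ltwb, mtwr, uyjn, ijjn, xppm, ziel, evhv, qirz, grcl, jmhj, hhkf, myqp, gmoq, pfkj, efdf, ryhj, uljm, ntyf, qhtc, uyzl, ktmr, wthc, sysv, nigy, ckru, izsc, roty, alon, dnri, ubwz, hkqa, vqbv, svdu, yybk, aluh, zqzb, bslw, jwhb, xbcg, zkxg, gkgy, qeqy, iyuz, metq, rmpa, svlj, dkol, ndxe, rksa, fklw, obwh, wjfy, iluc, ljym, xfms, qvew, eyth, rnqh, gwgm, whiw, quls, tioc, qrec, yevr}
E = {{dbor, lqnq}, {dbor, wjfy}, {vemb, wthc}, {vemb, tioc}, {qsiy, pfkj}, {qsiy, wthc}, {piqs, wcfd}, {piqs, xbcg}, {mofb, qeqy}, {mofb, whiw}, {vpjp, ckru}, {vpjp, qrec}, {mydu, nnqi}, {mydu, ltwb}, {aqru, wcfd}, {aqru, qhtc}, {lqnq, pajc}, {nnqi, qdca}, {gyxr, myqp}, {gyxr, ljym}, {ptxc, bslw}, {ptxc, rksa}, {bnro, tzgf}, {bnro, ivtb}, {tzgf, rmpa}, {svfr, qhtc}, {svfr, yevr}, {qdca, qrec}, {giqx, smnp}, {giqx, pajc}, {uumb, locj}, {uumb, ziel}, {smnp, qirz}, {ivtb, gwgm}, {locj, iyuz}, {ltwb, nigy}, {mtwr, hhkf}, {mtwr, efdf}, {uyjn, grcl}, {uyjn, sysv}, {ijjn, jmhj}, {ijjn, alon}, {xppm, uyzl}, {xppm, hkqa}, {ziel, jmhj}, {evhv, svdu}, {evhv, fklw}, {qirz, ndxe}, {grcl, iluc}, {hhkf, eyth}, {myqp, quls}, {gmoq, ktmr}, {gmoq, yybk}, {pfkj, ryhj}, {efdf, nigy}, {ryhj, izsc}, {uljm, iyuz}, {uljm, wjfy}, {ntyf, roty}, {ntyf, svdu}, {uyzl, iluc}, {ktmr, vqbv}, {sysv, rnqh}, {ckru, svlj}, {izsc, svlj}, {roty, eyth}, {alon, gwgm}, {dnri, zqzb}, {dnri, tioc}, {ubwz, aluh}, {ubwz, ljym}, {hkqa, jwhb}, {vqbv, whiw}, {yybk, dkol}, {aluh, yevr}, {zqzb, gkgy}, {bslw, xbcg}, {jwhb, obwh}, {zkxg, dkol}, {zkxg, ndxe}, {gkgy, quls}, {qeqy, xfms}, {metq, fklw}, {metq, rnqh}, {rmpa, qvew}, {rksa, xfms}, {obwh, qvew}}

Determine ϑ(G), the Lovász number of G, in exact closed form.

Vertex dbor has 2 neighbors: lqnq, wjfy.
Vertex vemb has 2 neighbors: wthc, tioc.
N(svfr) = {qhtc, yevr}, |N(svfr)| = 2.
N(evhv) = {svdu, fklw}, |N(evhv)| = 2.
Regular of degree 2 on 87 vertices: a single 87-cycle (edge-transitive).
spec(A) ≈ [2.0, 1.995, 1.979, 1.953, 1.917, 1.871, 1.815, 1.75, 1.675, 1.592, 1.501, 1.401, 1.295, 1.181, 1.062, 0.937, 0.807, 0.673, 0.535, 0.395, 0.252, 0.108, -0.036, -0.18, -0.324, -0.465, -0.604, -0.74, -0.872, -1.0, -1.122, -1.239, -1.349, -1.452, -1.547, -1.635, -1.714, -1.784, -1.844, -1.895, -1.936, -1.967, -1.988, -1.999] (distinct, 3 d.p.).
Lovász (edge-transitive): ϑ = −87·(-2*cos(pi/87))/((2)−(-2*cos(pi/87))) = 87*cos(pi/87)/(cos(pi/87) + 1).
ϑ(G) ≈ 43.4858.
43 ≤ 87*cos(pi/87)/(cos(pi/87) + 1) ≤ 44: both strict.

87*cos(pi/87)/(cos(pi/87) + 1)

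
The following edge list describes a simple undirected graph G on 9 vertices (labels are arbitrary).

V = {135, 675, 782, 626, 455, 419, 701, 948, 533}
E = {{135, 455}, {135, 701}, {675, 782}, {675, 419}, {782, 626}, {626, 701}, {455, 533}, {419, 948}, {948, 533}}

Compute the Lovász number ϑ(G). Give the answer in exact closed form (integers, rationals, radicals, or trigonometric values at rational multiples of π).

Vertex 675 has 2 neighbors: 782, 419.
N(782) = {675, 626}, |N(782)| = 2.
Vertex 626 has 2 neighbors: 782, 701.
Vertex 701 has 2 neighbors: 135, 626.
Every vertex has degree 2 (N=9); a single 9-cycle (edge-transitive).
The 5 distinct eigenvalues: [2.0, 1.53209, 0.3473, -1.0, -1.87939].
λ_max=2, λ_min=-2*cos(pi/9); ϑ = −9·λ_min/(λ_max−λ_min) = 9*cos(pi/9)/(cos(pi/9) + 1).
= 4.36008958… (decimal).
α=4, χ(Ḡ)=5; ϑ=9*cos(pi/9)/(cos(pi/9) + 1) lies between (both strict).

9*cos(pi/9)/(cos(pi/9) + 1)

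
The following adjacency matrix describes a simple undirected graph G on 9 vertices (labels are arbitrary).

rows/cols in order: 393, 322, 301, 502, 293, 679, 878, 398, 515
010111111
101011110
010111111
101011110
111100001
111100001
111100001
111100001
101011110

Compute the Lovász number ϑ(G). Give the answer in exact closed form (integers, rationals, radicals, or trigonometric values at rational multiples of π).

Vertex 301 has 7 neighbors: 322, 502, 293, 679, 878, 398, 515.
Vertex 502 has 6 neighbors: 393, 301, 293, 679, 878, 398.
Vertex 878 has 5 neighbors: 393, 322, 301, 502, 515.
Vertex 398 has 5 neighbors: 393, 322, 301, 502, 515.
Complete 3-partite, parts [4, 3, 2]: perfect, ϑ = α = 4.
= 4.00000000… (decimal).
Lovász sandwich 4 ≤ 4 ≤ 4: collapsed.

4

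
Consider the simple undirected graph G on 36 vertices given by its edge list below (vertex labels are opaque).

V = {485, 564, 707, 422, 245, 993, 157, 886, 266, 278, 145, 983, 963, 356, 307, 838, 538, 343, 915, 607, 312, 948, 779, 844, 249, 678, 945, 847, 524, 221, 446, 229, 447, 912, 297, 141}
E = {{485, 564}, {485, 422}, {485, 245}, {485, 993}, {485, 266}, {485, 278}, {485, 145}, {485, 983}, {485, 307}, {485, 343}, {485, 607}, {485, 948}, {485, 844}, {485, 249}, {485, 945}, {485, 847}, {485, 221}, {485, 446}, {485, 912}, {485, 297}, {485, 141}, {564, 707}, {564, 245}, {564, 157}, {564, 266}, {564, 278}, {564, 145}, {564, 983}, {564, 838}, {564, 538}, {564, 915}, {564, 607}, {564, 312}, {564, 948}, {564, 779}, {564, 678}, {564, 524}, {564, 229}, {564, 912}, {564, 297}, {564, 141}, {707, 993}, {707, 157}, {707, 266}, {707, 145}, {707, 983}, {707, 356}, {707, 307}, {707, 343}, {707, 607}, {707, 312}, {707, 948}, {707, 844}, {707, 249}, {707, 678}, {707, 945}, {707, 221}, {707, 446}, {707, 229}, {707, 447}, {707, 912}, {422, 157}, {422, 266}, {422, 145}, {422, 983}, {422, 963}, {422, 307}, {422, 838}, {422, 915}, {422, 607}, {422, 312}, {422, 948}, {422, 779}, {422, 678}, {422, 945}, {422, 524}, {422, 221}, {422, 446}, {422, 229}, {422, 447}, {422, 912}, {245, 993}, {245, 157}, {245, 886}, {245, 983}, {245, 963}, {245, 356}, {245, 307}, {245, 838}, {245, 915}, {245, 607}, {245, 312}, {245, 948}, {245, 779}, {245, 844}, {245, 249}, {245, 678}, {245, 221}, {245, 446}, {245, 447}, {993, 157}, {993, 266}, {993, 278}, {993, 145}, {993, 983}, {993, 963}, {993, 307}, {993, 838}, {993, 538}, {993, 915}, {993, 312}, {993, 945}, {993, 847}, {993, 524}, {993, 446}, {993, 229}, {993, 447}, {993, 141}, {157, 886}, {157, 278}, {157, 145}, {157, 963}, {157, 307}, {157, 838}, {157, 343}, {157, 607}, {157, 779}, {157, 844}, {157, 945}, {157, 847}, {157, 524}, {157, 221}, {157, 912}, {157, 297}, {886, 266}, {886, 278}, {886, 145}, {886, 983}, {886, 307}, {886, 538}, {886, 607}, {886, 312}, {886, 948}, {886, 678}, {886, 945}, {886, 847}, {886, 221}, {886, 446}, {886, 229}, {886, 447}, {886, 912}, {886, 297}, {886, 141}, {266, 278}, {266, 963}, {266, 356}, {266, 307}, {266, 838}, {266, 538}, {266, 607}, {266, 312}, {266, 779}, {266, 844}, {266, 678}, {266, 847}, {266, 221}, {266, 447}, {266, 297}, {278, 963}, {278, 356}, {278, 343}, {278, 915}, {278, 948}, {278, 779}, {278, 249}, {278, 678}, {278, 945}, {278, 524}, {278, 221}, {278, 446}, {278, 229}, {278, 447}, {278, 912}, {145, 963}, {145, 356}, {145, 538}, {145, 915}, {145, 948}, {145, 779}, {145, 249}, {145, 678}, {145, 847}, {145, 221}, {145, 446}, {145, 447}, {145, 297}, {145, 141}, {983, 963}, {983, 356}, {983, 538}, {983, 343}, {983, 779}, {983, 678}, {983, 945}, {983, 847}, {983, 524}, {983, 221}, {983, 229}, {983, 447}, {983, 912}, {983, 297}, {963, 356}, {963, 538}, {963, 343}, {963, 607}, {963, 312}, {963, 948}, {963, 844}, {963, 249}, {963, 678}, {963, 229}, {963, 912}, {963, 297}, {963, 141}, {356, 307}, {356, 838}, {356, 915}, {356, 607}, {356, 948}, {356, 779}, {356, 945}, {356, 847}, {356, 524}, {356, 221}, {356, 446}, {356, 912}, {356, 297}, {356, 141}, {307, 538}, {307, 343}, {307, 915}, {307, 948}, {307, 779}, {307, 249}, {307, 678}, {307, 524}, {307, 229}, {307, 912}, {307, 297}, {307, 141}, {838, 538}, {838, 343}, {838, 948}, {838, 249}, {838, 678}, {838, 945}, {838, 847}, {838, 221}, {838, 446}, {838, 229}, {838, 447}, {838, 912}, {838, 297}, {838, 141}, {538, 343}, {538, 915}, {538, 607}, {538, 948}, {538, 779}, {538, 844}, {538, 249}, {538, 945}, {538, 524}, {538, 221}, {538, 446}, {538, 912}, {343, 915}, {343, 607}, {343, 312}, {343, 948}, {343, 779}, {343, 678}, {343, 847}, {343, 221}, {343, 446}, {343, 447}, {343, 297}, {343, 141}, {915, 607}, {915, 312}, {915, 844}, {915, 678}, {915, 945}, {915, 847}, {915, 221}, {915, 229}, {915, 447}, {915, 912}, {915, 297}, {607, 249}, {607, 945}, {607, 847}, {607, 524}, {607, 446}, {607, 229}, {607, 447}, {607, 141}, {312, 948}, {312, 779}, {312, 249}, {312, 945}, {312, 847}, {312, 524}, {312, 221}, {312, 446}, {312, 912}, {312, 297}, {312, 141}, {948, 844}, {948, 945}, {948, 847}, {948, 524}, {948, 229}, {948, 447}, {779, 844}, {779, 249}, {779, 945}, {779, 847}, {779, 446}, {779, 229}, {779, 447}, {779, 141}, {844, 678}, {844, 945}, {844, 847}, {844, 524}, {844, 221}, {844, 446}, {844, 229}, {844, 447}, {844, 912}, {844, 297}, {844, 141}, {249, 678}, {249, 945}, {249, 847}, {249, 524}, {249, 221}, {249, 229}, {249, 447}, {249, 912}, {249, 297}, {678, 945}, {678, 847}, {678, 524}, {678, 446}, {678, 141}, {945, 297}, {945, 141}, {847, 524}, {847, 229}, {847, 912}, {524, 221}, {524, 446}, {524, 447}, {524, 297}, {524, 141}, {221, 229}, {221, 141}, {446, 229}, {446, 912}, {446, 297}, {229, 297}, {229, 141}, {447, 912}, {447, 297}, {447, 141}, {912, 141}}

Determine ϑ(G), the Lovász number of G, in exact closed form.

Vertex 707 has 21 neighbors: 564, 993, 157, 266, 145, 983, 356, 307, 343, 607, 312, 948, 844, 249, 678, 945, 221, 446, 229, 447, 912.
deg(779) = 21; N(779) = {564, 422, 245, 157, 266, 278, 145, 983, 356, 307, 538, 343, 312, 844, 249, 945, 847, 446, 229, 447, 141}.
N(838) = {564, 422, 245, 993, 157, 266, 356, 538, 343, 948, 249, 678, 945, 847, 221, 446, 229, 447, 912, 297, 141}, |N(838)| = 21.
deg(249) = 21; N(249) = {485, 707, 245, 278, 145, 963, 307, 838, 538, 607, 312, 779, 678, 945, 847, 524, 221, 229, 447, 912, 297}.
deg(v) = 21 for all v (|V|=36); this is K(9,2), the Kneser graph.
A has 3 distinct eigenvalues ≈ [21.0, 1.0, -6.0].
Lovász (edge-transitive): ϑ = −36·(-6)/((21)−(-6)) = 8.
= 8.00000000… (decimal).

8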